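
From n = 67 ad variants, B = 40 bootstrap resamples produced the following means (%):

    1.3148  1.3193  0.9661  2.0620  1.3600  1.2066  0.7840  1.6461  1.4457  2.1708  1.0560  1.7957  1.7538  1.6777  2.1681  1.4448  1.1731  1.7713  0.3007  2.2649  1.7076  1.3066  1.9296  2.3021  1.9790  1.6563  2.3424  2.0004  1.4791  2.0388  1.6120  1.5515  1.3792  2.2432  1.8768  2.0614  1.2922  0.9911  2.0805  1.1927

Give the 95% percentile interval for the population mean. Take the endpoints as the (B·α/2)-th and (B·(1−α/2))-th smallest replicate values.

(0.3007, 2.3021)

Sorted replicates: 0.3007, 0.7840, 0.9661, 0.9911, 1.0560, 1.1731, 1.1927, 1.2066, 1.2922, 1.3066, 1.3148, 1.3193, 1.3600, 1.3792, 1.4448, 1.4457, 1.4791, 1.5515, 1.6120, 1.6461, 1.6563, 1.6777, 1.7076, 1.7538, 1.7713, 1.7957, 1.8768, 1.9296, 1.9790, 2.0004, 2.0388, 2.0614, 2.0620, 2.0805, 2.1681, 2.1708, 2.2432, 2.2649, 2.3021, 2.3424
α = 0.05; lower rank = 40 × 0.025 = 1; upper rank = 40 × 0.975 = 39.
The 1st smallest replicate is 0.3007; the 39th is 2.3021.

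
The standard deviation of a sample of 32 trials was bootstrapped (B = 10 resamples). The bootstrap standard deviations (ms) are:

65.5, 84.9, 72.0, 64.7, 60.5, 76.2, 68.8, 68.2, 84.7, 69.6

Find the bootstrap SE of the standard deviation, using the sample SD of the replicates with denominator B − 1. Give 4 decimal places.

SE* = 8.1729

Bootstrap SE is the standard deviation of the 10 replicate standard deviations.
Mean of replicates: (65.5 + 84.9 + 72.0 + 64.7 + 60.5 + 76.2 + 68.8 + 68.2 + 84.7 + 69.6) / 10 = 715.10000 / 10 = 71.51000
Sum of squared deviations: (−6.01000)² + (+13.39000)² + (+0.49000)² + (−6.81000)² + (−11.01000)² + (+4.69000)² + (−2.71000)² + (−3.31000)² + (+13.19000)² + (−1.91000)² = 601.16900
Variance = 601.16900 / 9 = 66.79656
SE* = √66.79656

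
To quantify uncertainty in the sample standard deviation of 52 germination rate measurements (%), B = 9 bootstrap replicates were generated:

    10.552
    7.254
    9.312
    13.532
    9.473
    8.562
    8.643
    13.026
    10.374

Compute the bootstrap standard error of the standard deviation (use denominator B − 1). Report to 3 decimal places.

SE* = 2.068

Bootstrap SE is the standard deviation of the 9 replicate standard deviations.
Mean of replicates: (10.552 + 7.254 + 9.312 + 13.532 + 9.473 + 8.562 + 8.643 + 13.026 + 10.374) / 9 = 90.7280 / 9 = 10.0809
Sum of squared deviations: (+0.4711)² + (−2.8269)² + (−0.7689)² + (+3.4511)² + (−0.6079)² + (−1.5189)² + (−1.4379)² + (+2.9451)² + (+0.2931)² = 34.2183
Variance = 34.2183 / 8 = 4.2773
SE* = √4.2773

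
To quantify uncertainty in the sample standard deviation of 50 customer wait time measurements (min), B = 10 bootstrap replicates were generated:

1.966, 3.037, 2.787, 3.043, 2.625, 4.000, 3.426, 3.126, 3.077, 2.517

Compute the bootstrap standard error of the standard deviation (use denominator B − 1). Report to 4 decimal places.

SE* = 0.5456

Bootstrap SE is the standard deviation of the 10 replicate standard deviations.
Mean of replicates: (1.966 + 3.037 + 2.787 + 3.043 + 2.625 + 4.000 + 3.426 + 3.126 + 3.077 + 2.517) / 10 = 29.60400 / 10 = 2.96040
Sum of squared deviations: (−0.99440)² + (+0.07660)² + (−0.17340)² + (+0.08260)² + (−0.33540)² + (+1.03960)² + (+0.46560)² + (+0.16560)² + (+0.11660)² + (−0.44340)² = 2.67926
Variance = 2.67926 / 9 = 0.29770
SE* = √0.29770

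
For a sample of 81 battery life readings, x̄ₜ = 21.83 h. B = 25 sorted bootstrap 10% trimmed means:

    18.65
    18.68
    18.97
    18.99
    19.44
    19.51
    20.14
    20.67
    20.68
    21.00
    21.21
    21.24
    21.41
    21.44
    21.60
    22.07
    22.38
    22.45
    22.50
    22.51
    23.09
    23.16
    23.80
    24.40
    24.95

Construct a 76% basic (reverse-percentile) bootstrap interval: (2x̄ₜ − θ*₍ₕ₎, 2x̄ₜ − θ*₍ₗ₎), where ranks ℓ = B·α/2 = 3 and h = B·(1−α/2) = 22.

(20.50, 24.69)

Percentile endpoints at ranks 3 and 22: θ*₍3₎ = 18.97, θ*₍22₎ = 23.16.
Basic interval reflects these around x̄ₜ:
  lower = 2 × 21.83 − 23.16 = 20.50
  upper = 2 × 21.83 − 18.97 = 24.69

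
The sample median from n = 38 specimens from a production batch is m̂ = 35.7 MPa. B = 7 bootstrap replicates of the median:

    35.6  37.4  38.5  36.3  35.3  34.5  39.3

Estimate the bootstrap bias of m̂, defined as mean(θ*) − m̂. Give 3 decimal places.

mean(θ*) = (35.6 + 37.4 + 38.5 + 36.3 + 35.3 + 34.5 + 39.3) / 7 = 36.7000
bias = 36.7000 − 35.7

bias = +1.000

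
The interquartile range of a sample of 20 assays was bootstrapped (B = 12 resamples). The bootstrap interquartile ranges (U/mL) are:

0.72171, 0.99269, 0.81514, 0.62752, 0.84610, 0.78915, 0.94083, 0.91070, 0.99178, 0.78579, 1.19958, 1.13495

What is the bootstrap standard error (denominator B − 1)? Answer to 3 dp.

Bootstrap SE is the standard deviation of the 12 replicate interquartile ranges.
Mean of replicates: (0.72171 + 0.99269 + 0.81514 + 0.62752 + 0.84610 + 0.78915 + 0.94083 + 0.91070 + 0.99178 + 0.78579 + 1.19958 + 1.13495) / 12 = 10.755940 / 12 = 0.896328
Sum of squared deviations: (−0.174618)² + (+0.096362)² + (−0.081188)² + (−0.268808)² + (−0.050228)² + (−0.107178)² + (+0.044502)² + (+0.014372)² + (+0.095452)² + (−0.110538)² + (+0.303252)² + (+0.238622)² = 0.305055
Variance = 0.305055 / 11 = 0.027732
SE* = √0.027732

SE* = 0.167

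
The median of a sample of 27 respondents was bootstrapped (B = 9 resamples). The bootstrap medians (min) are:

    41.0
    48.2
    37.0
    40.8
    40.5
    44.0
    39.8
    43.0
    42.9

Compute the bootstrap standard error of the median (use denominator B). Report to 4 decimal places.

SE* = 2.9573

Bootstrap SE is the standard deviation of the 9 replicate medians.
Mean of replicates: (41.0 + 48.2 + 37.0 + 40.8 + 40.5 + 44.0 + 39.8 + 43.0 + 42.9) / 9 = 377.20000 / 9 = 41.91111
Sum of squared deviations: (−0.91111)² + (+6.28889)² + (−4.91111)² + (−1.11111)² + (−1.41111)² + (+2.08889)² + (−2.11111)² + (+1.08889)² + (+0.98889)² = 78.70889
Variance = 78.70889 / 9 = 8.74543
SE* = √8.74543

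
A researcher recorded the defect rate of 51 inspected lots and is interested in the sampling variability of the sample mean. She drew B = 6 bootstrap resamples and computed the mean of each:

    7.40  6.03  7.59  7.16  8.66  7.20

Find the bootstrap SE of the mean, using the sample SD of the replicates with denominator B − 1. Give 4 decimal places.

SE* = 0.8458

Bootstrap SE is the standard deviation of the 6 replicate means.
Mean of replicates: (7.40 + 6.03 + 7.59 + 7.16 + 8.66 + 7.20) / 6 = 44.04000 / 6 = 7.34000
Sum of squared deviations: (+0.06000)² + (−1.31000)² + (+0.25000)² + (−0.18000)² + (+1.32000)² + (−0.14000)² = 3.57660
Variance = 3.57660 / 5 = 0.71532
SE* = √0.71532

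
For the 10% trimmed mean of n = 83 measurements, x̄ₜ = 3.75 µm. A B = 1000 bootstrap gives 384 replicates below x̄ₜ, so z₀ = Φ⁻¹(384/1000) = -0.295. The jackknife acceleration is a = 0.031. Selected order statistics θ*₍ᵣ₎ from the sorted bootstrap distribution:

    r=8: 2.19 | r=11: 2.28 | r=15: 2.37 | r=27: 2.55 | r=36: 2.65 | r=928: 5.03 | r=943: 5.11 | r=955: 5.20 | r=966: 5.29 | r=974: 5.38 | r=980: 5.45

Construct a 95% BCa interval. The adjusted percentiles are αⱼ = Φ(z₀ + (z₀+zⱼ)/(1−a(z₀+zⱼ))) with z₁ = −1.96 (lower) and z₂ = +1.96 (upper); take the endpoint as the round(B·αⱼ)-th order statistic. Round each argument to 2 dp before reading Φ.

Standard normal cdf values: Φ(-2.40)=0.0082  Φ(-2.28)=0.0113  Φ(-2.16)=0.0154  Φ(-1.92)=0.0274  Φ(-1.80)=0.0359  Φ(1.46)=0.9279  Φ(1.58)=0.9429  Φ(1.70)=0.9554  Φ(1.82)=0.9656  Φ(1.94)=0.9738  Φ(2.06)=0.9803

Lower: z₀ + z₁ = -0.295 + (-1.960) = -2.255; 1 − a(z₀+z₁) = 1 − (0.031)(-2.255) = 1.0699; argument = -0.295 + (-2.255)/1.0699 = -2.4027 → -2.40.
α₁ = Φ(-2.40) = 0.0082; rank = round(1000 × 0.0082) = 8; θ*₍8₎ = 2.19.
Upper: z₀ + z₂ = 1.665; 1 − a(z₀+z₂) = 0.9484; argument = 1.4606 → 1.46; α₂ = 0.9279; rank = 928; θ*₍928₎ = 5.03.

(2.19, 5.03)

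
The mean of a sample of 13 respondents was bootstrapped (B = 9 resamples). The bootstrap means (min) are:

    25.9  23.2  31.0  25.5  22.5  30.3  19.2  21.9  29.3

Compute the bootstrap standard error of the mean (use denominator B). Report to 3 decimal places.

SE* = 3.870

Bootstrap SE is the standard deviation of the 9 replicate means.
Mean of replicates: (25.9 + 23.2 + 31.0 + 25.5 + 22.5 + 30.3 + 19.2 + 21.9 + 29.3) / 9 = 228.8000 / 9 = 25.4222
Sum of squared deviations: (+0.4778)² + (−2.2222)² + (+5.5778)² + (+0.0778)² + (−2.9222)² + (+4.8778)² + (−6.2222)² + (−3.5222)² + (+3.8778)² = 134.7756
Variance = 134.7756 / 9 = 14.9751
SE* = √14.9751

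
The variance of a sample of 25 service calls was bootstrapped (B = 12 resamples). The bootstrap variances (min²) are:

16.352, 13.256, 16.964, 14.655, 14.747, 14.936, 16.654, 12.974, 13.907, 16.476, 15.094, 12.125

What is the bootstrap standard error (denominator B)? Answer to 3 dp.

Bootstrap SE is the standard deviation of the 12 replicate variances.
Mean of replicates: (16.352 + 13.256 + 16.964 + 14.655 + 14.747 + 14.936 + 16.654 + 12.974 + 13.907 + 16.476 + 15.094 + 12.125) / 12 = 178.1400 / 12 = 14.8450
Sum of squared deviations: (+1.5070)² + (−1.5890)² + (+2.1190)² + (−0.1900)² + (−0.0980)² + (+0.0910)² + (+1.8090)² + (−1.8710)² + (−0.9380)² + (+1.6310)² + (+0.2490)² + (−2.7200)² = 27.1136
Variance = 27.1136 / 12 = 2.2595
SE* = √2.2595

SE* = 1.503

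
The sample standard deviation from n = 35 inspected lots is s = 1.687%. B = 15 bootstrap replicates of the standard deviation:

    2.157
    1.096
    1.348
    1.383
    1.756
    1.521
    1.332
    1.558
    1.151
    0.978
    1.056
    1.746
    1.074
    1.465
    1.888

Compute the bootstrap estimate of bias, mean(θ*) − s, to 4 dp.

mean(θ*) = (2.157 + 1.096 + 1.348 + 1.383 + 1.756 + 1.521 + 1.332 + 1.558 + 1.151 + 0.978 + 1.056 + 1.746 + 1.074 + 1.465 + 1.888) / 15 = 1.43393
bias = 1.43393 − 1.687

bias = −0.2531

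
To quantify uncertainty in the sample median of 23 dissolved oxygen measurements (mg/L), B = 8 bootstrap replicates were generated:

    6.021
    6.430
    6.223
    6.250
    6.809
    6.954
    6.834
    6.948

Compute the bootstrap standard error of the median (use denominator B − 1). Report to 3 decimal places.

Bootstrap SE is the standard deviation of the 8 replicate medians.
Mean of replicates: (6.021 + 6.430 + 6.223 + 6.250 + 6.809 + 6.954 + 6.834 + 6.948) / 8 = 52.4690 / 8 = 6.5586
Sum of squared deviations: (−0.5376)² + (−0.1286)² + (−0.3356)² + (−0.3086)² + (+0.2504)² + (+0.3954)² + (+0.2754)² + (+0.3894)² = 0.9599
Variance = 0.9599 / 7 = 0.1371
SE* = √0.1371

SE* = 0.370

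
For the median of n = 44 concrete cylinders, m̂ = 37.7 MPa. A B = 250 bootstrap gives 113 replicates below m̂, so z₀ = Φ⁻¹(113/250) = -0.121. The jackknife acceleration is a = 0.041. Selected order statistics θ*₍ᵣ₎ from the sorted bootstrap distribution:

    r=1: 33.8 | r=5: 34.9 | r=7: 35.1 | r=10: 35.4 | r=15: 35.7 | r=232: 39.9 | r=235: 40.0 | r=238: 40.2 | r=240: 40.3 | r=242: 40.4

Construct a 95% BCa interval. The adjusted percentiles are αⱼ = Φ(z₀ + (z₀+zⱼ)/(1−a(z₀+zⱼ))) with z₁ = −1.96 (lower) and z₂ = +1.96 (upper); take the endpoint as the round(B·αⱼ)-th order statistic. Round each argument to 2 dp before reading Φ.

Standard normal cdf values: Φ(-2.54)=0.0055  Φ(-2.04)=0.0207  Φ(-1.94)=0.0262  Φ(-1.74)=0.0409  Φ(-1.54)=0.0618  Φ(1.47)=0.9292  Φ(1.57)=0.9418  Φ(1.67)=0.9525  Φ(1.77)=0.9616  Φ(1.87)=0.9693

(34.9, 40.4)

Lower: z₀ + z₁ = -0.121 + (-1.960) = -2.081; 1 − a(z₀+z₁) = 1 − (0.041)(-2.081) = 1.0853; argument = -0.121 + (-2.081)/1.0853 = -2.0384 → -2.04.
α₁ = Φ(-2.04) = 0.0207; rank = round(250 × 0.0207) = 5; θ*₍5₎ = 34.9.
Upper: z₀ + z₂ = 1.839; 1 − a(z₀+z₂) = 0.9246; argument = 1.8680 → 1.87; α₂ = 0.9693; rank = 242; θ*₍242₎ = 40.4.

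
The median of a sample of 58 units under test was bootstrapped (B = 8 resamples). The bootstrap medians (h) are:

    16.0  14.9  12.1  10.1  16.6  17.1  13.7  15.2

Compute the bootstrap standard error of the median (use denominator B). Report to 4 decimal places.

Bootstrap SE is the standard deviation of the 8 replicate medians.
Mean of replicates: (16.0 + 14.9 + 12.1 + 10.1 + 16.6 + 17.1 + 13.7 + 15.2) / 8 = 115.70000 / 8 = 14.46250
Sum of squared deviations: (+1.53750)² + (+0.43750)² + (−2.36250)² + (−4.36250)² + (+2.13750)² + (+2.63750)² + (−0.76250)² + (+0.73750)² = 39.81875
Variance = 39.81875 / 8 = 4.97734
SE* = √4.97734

SE* = 2.2310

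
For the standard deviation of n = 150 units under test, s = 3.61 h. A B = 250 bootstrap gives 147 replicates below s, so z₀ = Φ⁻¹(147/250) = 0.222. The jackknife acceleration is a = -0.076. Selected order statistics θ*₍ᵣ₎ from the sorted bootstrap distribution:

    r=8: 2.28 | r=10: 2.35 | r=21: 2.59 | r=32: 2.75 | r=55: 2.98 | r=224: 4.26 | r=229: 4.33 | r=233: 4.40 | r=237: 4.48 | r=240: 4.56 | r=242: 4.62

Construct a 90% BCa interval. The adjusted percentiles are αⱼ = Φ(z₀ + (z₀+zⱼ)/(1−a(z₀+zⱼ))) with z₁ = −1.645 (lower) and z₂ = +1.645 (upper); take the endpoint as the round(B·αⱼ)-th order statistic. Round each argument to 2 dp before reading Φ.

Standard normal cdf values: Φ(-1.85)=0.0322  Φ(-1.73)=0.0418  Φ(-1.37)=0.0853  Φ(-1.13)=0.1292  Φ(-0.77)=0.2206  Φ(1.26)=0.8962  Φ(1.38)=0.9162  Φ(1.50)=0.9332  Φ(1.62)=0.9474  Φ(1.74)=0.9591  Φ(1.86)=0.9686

(2.59, 4.62)

Lower: z₀ + z₁ = 0.222 + (-1.645) = -1.423; 1 − a(z₀+z₁) = 1 − (-0.076)(-1.423) = 0.8919; argument = 0.222 + (-1.423)/0.8919 = -1.3736 → -1.37.
α₁ = Φ(-1.37) = 0.0853; rank = round(250 × 0.0853) = 21; θ*₍21₎ = 2.59.
Upper: z₀ + z₂ = 1.867; 1 − a(z₀+z₂) = 1.1419; argument = 1.8570 → 1.86; α₂ = 0.9686; rank = 242; θ*₍242₎ = 4.62.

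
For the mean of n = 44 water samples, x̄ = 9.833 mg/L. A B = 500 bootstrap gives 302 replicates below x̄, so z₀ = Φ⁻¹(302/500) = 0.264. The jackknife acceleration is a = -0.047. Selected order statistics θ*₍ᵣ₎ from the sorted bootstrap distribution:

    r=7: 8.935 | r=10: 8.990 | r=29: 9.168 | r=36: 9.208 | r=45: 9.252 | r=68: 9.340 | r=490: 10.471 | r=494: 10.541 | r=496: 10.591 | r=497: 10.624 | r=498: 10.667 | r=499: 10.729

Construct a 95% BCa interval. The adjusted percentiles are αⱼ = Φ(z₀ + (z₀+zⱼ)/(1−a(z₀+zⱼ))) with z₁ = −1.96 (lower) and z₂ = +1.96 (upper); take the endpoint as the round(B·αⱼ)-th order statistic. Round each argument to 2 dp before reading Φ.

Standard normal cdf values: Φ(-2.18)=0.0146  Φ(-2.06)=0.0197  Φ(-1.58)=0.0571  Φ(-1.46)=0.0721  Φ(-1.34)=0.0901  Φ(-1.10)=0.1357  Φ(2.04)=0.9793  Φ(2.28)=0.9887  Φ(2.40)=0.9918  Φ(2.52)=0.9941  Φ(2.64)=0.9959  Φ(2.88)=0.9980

(9.168, 10.541)

Lower: z₀ + z₁ = 0.264 + (-1.960) = -1.696; 1 − a(z₀+z₁) = 1 − (-0.047)(-1.696) = 0.9203; argument = 0.264 + (-1.696)/0.9203 = -1.5789 → -1.58.
α₁ = Φ(-1.58) = 0.0571; rank = round(500 × 0.0571) = 29; θ*₍29₎ = 9.168.
Upper: z₀ + z₂ = 2.224; 1 − a(z₀+z₂) = 1.1045; argument = 2.2775 → 2.28; α₂ = 0.9887; rank = 494; θ*₍494₎ = 10.541.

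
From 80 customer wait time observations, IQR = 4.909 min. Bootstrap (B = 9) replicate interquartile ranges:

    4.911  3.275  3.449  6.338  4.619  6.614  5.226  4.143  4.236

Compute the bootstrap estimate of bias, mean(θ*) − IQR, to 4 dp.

bias = −0.1522

mean(θ*) = (4.911 + 3.275 + 3.449 + 6.338 + 4.619 + 6.614 + 5.226 + 4.143 + 4.236) / 9 = 4.75678
bias = 4.75678 − 4.909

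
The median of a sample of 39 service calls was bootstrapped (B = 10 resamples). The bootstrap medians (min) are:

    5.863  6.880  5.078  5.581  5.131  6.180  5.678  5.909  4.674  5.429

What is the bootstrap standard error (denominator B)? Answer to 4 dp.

SE* = 0.5924

Bootstrap SE is the standard deviation of the 10 replicate medians.
Mean of replicates: (5.863 + 6.880 + 5.078 + 5.581 + 5.131 + 6.180 + 5.678 + 5.909 + 4.674 + 5.429) / 10 = 56.40300 / 10 = 5.64030
Sum of squared deviations: (+0.22270)² + (+1.23970)² + (−0.56230)² + (−0.05930)² + (−0.50930)² + (+0.53970)² + (+0.03770)² + (+0.26870)² + (−0.96630)² + (−0.21130)² = 3.50882
Variance = 3.50882 / 10 = 0.35088
SE* = √0.35088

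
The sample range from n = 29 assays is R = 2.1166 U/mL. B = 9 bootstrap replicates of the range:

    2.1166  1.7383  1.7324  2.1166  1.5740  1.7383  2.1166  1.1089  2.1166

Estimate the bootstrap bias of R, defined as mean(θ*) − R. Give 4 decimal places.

bias = −0.2990

mean(θ*) = (2.1166 + 1.7383 + 1.7324 + 2.1166 + 1.5740 + 1.7383 + 2.1166 + 1.1089 + 2.1166) / 9 = 1.81759
bias = 1.81759 − 2.1166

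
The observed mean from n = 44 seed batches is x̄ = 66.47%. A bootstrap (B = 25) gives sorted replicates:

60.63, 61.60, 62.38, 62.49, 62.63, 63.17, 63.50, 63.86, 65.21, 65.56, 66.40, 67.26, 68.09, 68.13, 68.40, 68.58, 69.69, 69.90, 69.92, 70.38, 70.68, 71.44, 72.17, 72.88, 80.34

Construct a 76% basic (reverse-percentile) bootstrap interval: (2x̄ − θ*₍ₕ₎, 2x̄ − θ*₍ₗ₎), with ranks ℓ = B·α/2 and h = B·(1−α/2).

Percentile endpoints at ranks 3 and 22: θ*₍3₎ = 62.38, θ*₍22₎ = 71.44.
Basic interval reflects these around x̄:
  lower = 2 × 66.47 − 71.44 = 61.50
  upper = 2 × 66.47 − 62.38 = 70.56

(61.50, 70.56)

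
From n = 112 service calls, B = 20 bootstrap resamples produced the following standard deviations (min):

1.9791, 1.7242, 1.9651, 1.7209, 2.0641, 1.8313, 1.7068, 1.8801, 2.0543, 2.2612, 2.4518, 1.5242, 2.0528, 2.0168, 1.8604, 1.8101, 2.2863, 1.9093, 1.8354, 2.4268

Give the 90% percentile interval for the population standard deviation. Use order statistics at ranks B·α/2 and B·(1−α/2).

(1.5242, 2.4268)

Sorted replicates: 1.5242, 1.7068, 1.7209, 1.7242, 1.8101, 1.8313, 1.8354, 1.8604, 1.8801, 1.9093, 1.9651, 1.9791, 2.0168, 2.0528, 2.0543, 2.0641, 2.2612, 2.2863, 2.4268, 2.4518
α = 0.10; lower rank = 20 × 0.050 = 1; upper rank = 20 × 0.950 = 19.
The 1st smallest replicate is 1.5242; the 19th is 2.4268.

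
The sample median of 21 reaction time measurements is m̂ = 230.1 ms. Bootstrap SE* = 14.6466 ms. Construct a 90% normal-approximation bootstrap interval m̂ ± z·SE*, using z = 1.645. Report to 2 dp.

(206.01, 254.19)

Margin = 1.645 × 14.6466 = 24.094
Interval: 230.1 ± 24.094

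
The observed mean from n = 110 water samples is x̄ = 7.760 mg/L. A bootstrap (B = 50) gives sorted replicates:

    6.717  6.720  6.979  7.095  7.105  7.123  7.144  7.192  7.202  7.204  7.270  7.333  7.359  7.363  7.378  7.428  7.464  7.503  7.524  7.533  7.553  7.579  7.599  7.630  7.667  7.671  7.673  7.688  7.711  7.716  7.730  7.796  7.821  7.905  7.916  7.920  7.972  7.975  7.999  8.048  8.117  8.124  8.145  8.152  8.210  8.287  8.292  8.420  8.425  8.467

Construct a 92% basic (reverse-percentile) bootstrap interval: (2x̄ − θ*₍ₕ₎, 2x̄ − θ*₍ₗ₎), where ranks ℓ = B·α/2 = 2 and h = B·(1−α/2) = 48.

(7.100, 8.800)

Percentile endpoints at ranks 2 and 48: θ*₍2₎ = 6.720, θ*₍48₎ = 8.420.
Basic interval reflects these around x̄:
  lower = 2 × 7.760 − 8.420 = 7.100
  upper = 2 × 7.760 − 6.720 = 8.800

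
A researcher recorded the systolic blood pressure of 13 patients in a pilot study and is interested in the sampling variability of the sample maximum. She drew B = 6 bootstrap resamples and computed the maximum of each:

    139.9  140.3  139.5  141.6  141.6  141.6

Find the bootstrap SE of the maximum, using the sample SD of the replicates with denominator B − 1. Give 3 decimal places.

Bootstrap SE is the standard deviation of the 6 replicate maximums.
Mean of replicates: (139.9 + 140.3 + 139.5 + 141.6 + 141.6 + 141.6) / 6 = 844.5000 / 6 = 140.7500
Sum of squared deviations: (−0.8500)² + (−0.4500)² + (−1.2500)² + (+0.8500)² + (+0.8500)² + (+0.8500)² = 4.6550
Variance = 4.6550 / 5 = 0.9310
SE* = √0.9310

SE* = 0.965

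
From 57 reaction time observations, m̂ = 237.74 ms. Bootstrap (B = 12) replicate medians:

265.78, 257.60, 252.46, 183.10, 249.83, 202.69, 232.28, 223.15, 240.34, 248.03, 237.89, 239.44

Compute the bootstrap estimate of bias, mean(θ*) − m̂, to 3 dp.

bias = −1.691

mean(θ*) = (265.78 + 257.60 + 252.46 + 183.10 + 249.83 + 202.69 + 232.28 + 223.15 + 240.34 + 248.03 + 237.89 + 239.44) / 12 = 236.0492
bias = 236.0492 − 237.74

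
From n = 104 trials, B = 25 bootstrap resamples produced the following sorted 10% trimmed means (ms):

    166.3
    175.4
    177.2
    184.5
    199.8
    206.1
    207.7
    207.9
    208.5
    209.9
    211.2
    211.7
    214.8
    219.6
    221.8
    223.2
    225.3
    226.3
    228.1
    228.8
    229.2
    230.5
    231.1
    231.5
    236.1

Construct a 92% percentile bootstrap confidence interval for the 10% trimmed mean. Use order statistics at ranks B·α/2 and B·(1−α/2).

α = 0.08; lower rank = 25 × 0.040 = 1; upper rank = 25 × 0.960 = 24.
The 1st smallest replicate is 166.3; the 24th is 231.5.

(166.3, 231.5)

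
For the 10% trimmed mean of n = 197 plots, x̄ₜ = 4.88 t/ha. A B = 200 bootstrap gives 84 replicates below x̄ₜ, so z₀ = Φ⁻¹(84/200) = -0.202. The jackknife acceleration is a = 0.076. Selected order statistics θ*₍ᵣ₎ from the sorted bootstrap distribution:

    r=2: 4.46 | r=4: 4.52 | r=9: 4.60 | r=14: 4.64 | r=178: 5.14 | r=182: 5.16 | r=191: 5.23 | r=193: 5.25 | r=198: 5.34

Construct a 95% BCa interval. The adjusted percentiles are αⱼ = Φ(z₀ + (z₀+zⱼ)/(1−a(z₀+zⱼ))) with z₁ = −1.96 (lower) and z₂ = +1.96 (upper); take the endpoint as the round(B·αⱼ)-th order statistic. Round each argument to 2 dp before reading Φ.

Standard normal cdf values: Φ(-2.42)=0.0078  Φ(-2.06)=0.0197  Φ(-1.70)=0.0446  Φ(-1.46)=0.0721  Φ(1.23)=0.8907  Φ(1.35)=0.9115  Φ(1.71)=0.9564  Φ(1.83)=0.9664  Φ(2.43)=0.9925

Lower: z₀ + z₁ = -0.202 + (-1.960) = -2.162; 1 − a(z₀+z₁) = 1 − (0.076)(-2.162) = 1.1643; argument = -0.202 + (-2.162)/1.1643 = -2.0589 → -2.06.
α₁ = Φ(-2.06) = 0.0197; rank = round(200 × 0.0197) = 4; θ*₍4₎ = 4.52.
Upper: z₀ + z₂ = 1.758; 1 − a(z₀+z₂) = 0.8664; argument = 1.8271 → 1.83; α₂ = 0.9664; rank = 193; θ*₍193₎ = 5.25.

(4.52, 5.25)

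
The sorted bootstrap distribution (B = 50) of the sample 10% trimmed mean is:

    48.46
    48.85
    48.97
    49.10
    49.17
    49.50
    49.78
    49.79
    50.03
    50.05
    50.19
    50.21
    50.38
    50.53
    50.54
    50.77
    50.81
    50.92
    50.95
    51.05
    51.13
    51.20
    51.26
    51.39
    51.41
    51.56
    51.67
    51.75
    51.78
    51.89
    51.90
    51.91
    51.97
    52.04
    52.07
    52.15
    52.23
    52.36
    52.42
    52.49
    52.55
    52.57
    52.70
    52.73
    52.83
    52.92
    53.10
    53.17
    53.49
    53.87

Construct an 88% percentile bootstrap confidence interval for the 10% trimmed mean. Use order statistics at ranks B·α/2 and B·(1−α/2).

(48.97, 53.10)

α = 0.12; lower rank = 50 × 0.060 = 3; upper rank = 50 × 0.940 = 47.
The 3rd smallest replicate is 48.97; the 47th is 53.10.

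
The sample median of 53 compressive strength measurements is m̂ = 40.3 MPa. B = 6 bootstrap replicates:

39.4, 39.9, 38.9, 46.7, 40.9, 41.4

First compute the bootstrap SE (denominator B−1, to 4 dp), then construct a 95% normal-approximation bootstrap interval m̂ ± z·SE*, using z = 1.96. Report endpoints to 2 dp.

Mean of replicates = 41.2000; sum of squared deviations = 40.6000; SE* = √(40.6000/5) = 2.8496
Margin = 1.96 × 2.8496 = 5.585
Interval: 40.3 ± 5.585

(34.71, 45.89)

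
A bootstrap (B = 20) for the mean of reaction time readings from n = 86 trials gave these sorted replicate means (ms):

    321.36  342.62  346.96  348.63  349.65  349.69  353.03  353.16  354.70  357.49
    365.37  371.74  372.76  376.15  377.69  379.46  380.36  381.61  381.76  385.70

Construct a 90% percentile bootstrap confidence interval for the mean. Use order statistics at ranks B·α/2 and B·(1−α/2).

α = 0.10; lower rank = 20 × 0.050 = 1; upper rank = 20 × 0.950 = 19.
The 1st smallest replicate is 321.36; the 19th is 381.76.

(321.36, 381.76)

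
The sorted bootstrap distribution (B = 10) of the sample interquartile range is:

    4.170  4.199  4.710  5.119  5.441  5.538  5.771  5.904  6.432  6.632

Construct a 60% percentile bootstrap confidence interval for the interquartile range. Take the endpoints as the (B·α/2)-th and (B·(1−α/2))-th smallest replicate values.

α = 0.40; lower rank = 10 × 0.200 = 2; upper rank = 10 × 0.800 = 8.
The 2nd smallest replicate is 4.199; the 8th is 5.904.

(4.199, 5.904)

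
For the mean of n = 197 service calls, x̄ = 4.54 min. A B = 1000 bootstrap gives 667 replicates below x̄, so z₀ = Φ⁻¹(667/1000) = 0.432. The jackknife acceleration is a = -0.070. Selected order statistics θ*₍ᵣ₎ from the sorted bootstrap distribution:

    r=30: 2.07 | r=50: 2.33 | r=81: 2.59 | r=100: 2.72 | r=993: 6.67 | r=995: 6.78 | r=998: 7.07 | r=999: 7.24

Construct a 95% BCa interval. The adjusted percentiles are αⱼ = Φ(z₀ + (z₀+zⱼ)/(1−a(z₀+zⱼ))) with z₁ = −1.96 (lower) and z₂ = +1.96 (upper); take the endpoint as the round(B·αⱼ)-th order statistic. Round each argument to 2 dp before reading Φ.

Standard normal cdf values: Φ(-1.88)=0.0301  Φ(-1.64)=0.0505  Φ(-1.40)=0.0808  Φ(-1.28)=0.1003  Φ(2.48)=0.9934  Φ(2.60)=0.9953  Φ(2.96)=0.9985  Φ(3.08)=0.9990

Lower: z₀ + z₁ = 0.432 + (-1.960) = -1.528; 1 − a(z₀+z₁) = 1 − (-0.070)(-1.528) = 0.8930; argument = 0.432 + (-1.528)/0.8930 = -1.2790 → -1.28.
α₁ = Φ(-1.28) = 0.1003; rank = round(1000 × 0.1003) = 100; θ*₍100₎ = 2.72.
Upper: z₀ + z₂ = 2.392; 1 − a(z₀+z₂) = 1.1674; argument = 2.4809 → 2.48; α₂ = 0.9934; rank = 993; θ*₍993₎ = 6.67.

(2.72, 6.67)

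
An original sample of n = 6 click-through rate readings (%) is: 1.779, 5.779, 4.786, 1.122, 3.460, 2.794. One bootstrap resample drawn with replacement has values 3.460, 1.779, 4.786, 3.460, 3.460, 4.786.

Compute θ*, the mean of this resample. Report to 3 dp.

θ* = 3.622

Mean = (3.460 + 1.779 + 4.786 + 3.460 + 3.460 + 4.786) / 6 = 21.7310 / 6 = 3.622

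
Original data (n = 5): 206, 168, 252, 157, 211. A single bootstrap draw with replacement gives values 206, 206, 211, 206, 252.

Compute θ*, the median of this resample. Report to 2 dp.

Sorted: 206, 206, 206, 211, 252
Median = middle value = 206.00

θ* = 206.00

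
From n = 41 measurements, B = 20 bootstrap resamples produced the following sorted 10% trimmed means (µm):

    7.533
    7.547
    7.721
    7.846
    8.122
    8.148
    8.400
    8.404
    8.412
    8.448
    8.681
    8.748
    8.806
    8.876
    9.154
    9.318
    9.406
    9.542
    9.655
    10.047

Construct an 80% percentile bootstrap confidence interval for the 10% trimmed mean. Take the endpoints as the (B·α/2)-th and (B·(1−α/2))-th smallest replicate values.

α = 0.20; lower rank = 20 × 0.100 = 2; upper rank = 20 × 0.900 = 18.
The 2nd smallest replicate is 7.547; the 18th is 9.542.

(7.547, 9.542)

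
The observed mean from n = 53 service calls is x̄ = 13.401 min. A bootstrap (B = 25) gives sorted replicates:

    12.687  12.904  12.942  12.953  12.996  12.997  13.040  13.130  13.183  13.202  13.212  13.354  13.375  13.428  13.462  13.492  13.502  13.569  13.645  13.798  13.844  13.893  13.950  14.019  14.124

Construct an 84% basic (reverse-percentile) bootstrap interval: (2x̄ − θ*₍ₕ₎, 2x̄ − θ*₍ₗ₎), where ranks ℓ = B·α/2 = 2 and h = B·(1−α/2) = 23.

Percentile endpoints at ranks 2 and 23: θ*₍2₎ = 12.904, θ*₍23₎ = 13.950.
Basic interval reflects these around x̄:
  lower = 2 × 13.401 − 13.950 = 12.852
  upper = 2 × 13.401 − 12.904 = 13.898

(12.852, 13.898)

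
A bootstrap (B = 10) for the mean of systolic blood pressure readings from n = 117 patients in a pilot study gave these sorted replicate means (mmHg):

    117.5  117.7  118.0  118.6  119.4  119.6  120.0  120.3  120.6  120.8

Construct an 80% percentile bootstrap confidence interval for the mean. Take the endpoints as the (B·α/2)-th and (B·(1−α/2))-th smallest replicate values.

α = 0.20; lower rank = 10 × 0.100 = 1; upper rank = 10 × 0.900 = 9.
The 1st smallest replicate is 117.5; the 9th is 120.6.

(117.5, 120.6)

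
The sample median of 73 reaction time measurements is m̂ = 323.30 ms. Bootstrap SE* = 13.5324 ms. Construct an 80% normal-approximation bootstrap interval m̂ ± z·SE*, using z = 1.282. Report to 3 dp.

(305.951, 340.649)

Margin = 1.282 × 13.5324 = 17.3485
Interval: 323.30 ± 17.3485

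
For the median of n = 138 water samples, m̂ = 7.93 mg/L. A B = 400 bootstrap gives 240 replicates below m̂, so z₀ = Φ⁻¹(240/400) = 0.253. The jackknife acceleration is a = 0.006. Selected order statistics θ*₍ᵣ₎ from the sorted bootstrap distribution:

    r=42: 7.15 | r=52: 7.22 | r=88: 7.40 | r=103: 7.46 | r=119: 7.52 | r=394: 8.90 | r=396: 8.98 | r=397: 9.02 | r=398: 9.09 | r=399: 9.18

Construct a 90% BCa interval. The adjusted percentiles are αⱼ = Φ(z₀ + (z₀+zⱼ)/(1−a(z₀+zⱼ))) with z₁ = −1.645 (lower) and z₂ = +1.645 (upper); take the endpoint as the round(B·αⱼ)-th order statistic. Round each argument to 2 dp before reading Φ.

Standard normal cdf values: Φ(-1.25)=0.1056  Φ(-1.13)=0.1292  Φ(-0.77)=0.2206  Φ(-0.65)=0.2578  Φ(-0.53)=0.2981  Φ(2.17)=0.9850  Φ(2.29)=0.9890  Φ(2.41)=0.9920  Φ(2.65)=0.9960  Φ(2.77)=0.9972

Lower: z₀ + z₁ = 0.253 + (-1.645) = -1.392; 1 − a(z₀+z₁) = 1 − (0.006)(-1.392) = 1.0084; argument = 0.253 + (-1.392)/1.0084 = -1.1275 → -1.13.
α₁ = Φ(-1.13) = 0.1292; rank = round(400 × 0.1292) = 52; θ*₍52₎ = 7.22.
Upper: z₀ + z₂ = 1.898; 1 − a(z₀+z₂) = 0.9886; argument = 2.1729 → 2.17; α₂ = 0.9850; rank = 394; θ*₍394₎ = 8.90.

(7.22, 8.90)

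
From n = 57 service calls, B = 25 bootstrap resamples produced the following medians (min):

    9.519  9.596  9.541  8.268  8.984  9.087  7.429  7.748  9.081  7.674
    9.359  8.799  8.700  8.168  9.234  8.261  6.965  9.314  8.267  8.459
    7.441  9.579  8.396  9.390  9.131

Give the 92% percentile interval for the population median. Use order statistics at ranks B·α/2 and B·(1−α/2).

Sorted replicates: 6.965, 7.429, 7.441, 7.674, 7.748, 8.168, 8.261, 8.267, 8.268, 8.396, 8.459, 8.700, 8.799, 8.984, 9.081, 9.087, 9.131, 9.234, 9.314, 9.359, 9.390, 9.519, 9.541, 9.579, 9.596
α = 0.08; lower rank = 25 × 0.040 = 1; upper rank = 25 × 0.960 = 24.
The 1st smallest replicate is 6.965; the 24th is 9.579.

(6.965, 9.579)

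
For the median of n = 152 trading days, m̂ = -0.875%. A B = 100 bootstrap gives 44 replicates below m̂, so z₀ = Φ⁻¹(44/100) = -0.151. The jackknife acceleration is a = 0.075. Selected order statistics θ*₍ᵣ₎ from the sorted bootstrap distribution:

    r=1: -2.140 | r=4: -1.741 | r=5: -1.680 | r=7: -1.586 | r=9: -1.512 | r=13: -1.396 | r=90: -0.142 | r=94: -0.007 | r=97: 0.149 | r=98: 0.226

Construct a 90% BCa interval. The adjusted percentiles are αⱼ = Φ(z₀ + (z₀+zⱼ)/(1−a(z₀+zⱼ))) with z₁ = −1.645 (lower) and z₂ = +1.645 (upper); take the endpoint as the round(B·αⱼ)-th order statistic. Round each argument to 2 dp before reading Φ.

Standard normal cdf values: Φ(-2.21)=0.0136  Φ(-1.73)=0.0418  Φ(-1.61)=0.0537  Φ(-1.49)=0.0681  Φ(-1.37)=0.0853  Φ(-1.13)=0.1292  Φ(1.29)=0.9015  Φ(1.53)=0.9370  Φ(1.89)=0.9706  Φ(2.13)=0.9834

Lower: z₀ + z₁ = -0.151 + (-1.645) = -1.796; 1 − a(z₀+z₁) = 1 − (0.075)(-1.796) = 1.1347; argument = -0.151 + (-1.796)/1.1347 = -1.7338 → -1.73.
α₁ = Φ(-1.73) = 0.0418; rank = round(100 × 0.0418) = 4; θ*₍4₎ = -1.741.
Upper: z₀ + z₂ = 1.494; 1 − a(z₀+z₂) = 0.8880; argument = 1.5315 → 1.53; α₂ = 0.9370; rank = 94; θ*₍94₎ = -0.007.

(-1.741, -0.007)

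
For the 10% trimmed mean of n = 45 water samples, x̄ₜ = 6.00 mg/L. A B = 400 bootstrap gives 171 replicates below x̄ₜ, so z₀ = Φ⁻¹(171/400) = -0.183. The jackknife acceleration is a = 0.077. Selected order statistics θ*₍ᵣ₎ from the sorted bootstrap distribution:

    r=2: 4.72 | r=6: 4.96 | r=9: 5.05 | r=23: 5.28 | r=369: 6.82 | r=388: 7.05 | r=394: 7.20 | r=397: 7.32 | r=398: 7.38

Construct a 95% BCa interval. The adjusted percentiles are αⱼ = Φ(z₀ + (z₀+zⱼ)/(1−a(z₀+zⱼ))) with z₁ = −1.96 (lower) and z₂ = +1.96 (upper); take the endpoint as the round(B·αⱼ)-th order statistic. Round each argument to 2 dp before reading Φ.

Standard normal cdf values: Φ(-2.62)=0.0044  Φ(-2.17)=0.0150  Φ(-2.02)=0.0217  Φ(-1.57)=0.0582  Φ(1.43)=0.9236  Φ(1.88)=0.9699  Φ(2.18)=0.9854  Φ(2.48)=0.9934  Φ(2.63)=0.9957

(5.05, 7.05)

Lower: z₀ + z₁ = -0.183 + (-1.960) = -2.143; 1 − a(z₀+z₁) = 1 − (0.077)(-2.143) = 1.1650; argument = -0.183 + (-2.143)/1.1650 = -2.0225 → -2.02.
α₁ = Φ(-2.02) = 0.0217; rank = round(400 × 0.0217) = 9; θ*₍9₎ = 5.05.
Upper: z₀ + z₂ = 1.777; 1 − a(z₀+z₂) = 0.8632; argument = 1.8757 → 1.88; α₂ = 0.9699; rank = 388; θ*₍388₎ = 7.05.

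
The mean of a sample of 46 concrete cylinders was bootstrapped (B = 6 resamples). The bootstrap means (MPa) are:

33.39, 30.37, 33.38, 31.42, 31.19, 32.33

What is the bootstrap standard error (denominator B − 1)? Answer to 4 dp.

SE* = 1.2324

Bootstrap SE is the standard deviation of the 6 replicate means.
Mean of replicates: (33.39 + 30.37 + 33.38 + 31.42 + 31.19 + 32.33) / 6 = 192.08000 / 6 = 32.01333
Sum of squared deviations: (+1.37667)² + (−1.64333)² + (+1.36667)² + (−0.59333)² + (−0.82333)² + (+0.31667)² = 7.59373
Variance = 7.59373 / 5 = 1.51875
SE* = √1.51875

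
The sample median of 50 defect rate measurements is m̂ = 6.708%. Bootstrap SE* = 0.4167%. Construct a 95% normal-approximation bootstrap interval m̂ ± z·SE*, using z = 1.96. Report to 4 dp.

(5.8913, 7.5247)

Margin = 1.96 × 0.4167 = 0.81673
Interval: 6.708 ± 0.81673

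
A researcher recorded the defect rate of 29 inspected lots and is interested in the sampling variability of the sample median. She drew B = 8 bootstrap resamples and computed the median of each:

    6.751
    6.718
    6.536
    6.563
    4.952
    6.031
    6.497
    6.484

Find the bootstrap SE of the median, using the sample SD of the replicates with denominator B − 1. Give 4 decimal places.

SE* = 0.5932

Bootstrap SE is the standard deviation of the 8 replicate medians.
Mean of replicates: (6.751 + 6.718 + 6.536 + 6.563 + 4.952 + 6.031 + 6.497 + 6.484) / 8 = 50.53200 / 8 = 6.31650
Sum of squared deviations: (+0.43450)² + (+0.40150)² + (+0.21950)² + (+0.24650)² + (−1.36450)² + (−0.28550)² + (+0.18050)² + (+0.16750)² = 2.46294
Variance = 2.46294 / 7 = 0.35185
SE* = √0.35185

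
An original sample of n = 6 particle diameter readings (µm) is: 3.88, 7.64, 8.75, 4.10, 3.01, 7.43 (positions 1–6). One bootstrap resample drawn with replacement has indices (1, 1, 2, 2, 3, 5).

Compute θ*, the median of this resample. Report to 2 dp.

θ* = 5.76

Resample values: 3.88, 3.88, 7.64, 7.64, 8.75, 3.01.
Sorted: 3.01, 3.88, 3.88, 7.64, 7.64, 8.75
Median = average of the two middle values = 5.76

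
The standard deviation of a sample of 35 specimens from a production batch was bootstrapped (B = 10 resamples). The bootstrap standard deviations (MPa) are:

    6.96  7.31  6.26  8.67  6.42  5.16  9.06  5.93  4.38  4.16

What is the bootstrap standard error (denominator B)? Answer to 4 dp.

SE* = 1.5568

Bootstrap SE is the standard deviation of the 10 replicate standard deviations.
Mean of replicates: (6.96 + 7.31 + 6.26 + 8.67 + 6.42 + 5.16 + 9.06 + 5.93 + 4.38 + 4.16) / 10 = 64.31000 / 10 = 6.43100
Sum of squared deviations: (+0.52900)² + (+0.87900)² + (−0.17100)² + (+2.23900)² + (−0.01100)² + (−1.27100)² + (+2.62900)² + (−0.50100)² + (−2.05100)² + (−2.27100)² = 24.23709
Variance = 24.23709 / 10 = 2.42371
SE* = √2.42371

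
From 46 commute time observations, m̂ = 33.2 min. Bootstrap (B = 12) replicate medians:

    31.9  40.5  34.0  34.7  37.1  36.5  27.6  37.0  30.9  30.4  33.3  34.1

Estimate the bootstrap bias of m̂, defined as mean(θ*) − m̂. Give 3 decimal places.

bias = +0.800

mean(θ*) = (31.9 + 40.5 + 34.0 + 34.7 + 37.1 + 36.5 + 27.6 + 37.0 + 30.9 + 30.4 + 33.3 + 34.1) / 12 = 34.0000
bias = 34.0000 − 33.2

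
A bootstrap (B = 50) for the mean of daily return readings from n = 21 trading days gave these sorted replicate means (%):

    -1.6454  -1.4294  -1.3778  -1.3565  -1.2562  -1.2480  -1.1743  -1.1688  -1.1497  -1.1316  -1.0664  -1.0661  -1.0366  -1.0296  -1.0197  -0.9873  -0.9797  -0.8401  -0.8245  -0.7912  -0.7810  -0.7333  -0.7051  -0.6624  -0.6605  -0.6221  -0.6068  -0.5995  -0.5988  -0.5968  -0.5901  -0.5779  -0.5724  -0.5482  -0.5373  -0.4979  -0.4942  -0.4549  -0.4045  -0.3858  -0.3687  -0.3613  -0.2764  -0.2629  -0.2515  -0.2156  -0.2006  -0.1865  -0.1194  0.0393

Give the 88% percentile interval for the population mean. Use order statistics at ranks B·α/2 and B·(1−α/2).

(-1.3778, -0.2006)

α = 0.12; lower rank = 50 × 0.060 = 3; upper rank = 50 × 0.940 = 47.
The 3rd smallest replicate is -1.3778; the 47th is -0.2006.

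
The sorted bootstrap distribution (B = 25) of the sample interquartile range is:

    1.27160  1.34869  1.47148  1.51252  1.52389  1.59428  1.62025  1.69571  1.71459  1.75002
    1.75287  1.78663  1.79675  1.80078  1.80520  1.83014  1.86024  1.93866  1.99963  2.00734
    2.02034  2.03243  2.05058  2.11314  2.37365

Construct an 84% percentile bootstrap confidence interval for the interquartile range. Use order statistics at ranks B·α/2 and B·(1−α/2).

(1.34869, 2.05058)

α = 0.16; lower rank = 25 × 0.080 = 2; upper rank = 25 × 0.920 = 23.
The 2nd smallest replicate is 1.34869; the 23rd is 2.05058.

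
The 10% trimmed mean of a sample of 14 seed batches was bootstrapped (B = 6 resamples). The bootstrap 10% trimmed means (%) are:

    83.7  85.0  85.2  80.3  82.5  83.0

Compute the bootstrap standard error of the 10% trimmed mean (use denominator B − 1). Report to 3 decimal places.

SE* = 1.810

Bootstrap SE is the standard deviation of the 6 replicate 10% trimmed means.
Mean of replicates: (83.7 + 85.0 + 85.2 + 80.3 + 82.5 + 83.0) / 6 = 499.7000 / 6 = 83.2833
Sum of squared deviations: (+0.4167)² + (+1.7167)² + (+1.9167)² + (−2.9833)² + (−0.7833)² + (−0.2833)² = 16.3883
Variance = 16.3883 / 5 = 3.2777
SE* = √3.2777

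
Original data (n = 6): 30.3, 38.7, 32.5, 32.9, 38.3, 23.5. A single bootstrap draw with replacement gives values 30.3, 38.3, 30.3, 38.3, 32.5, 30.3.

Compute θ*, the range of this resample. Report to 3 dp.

θ* = 8.000

Range = 38.3 − 30.3 = 8.000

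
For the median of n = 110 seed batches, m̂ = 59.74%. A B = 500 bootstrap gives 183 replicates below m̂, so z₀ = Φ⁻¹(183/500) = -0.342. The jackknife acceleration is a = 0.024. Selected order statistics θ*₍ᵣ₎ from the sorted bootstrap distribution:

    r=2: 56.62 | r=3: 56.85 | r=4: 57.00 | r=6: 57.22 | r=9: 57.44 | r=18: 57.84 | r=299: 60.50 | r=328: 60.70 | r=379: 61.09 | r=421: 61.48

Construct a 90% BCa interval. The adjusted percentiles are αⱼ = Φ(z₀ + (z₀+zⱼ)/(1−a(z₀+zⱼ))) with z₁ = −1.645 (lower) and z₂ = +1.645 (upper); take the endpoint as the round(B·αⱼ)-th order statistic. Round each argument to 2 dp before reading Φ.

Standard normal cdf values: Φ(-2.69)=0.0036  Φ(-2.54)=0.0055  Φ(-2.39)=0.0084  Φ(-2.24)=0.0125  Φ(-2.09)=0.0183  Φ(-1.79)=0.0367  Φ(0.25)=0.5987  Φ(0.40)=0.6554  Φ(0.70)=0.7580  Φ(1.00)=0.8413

Lower: z₀ + z₁ = -0.342 + (-1.645) = -1.987; 1 − a(z₀+z₁) = 1 − (0.024)(-1.987) = 1.0477; argument = -0.342 + (-1.987)/1.0477 = -2.2386 → -2.24.
α₁ = Φ(-2.24) = 0.0125; rank = round(500 × 0.0125) = 6; θ*₍6₎ = 57.22.
Upper: z₀ + z₂ = 1.303; 1 − a(z₀+z₂) = 0.9687; argument = 1.0031 → 1.00; α₂ = 0.8413; rank = 421; θ*₍421₎ = 61.48.

(57.22, 61.48)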